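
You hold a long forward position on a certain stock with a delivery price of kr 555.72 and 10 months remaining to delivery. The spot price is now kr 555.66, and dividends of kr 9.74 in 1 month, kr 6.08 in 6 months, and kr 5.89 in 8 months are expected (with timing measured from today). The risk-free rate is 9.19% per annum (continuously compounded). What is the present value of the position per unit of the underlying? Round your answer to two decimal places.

kr 19.90

PV(remaining dividends) I = 9.74·e^(−0.0919·1/12) + 6.08·e^(−0.0919·6/12) + 5.89·e^(−0.0919·8/12) = 21.0126
Current forward F = (S − I)·e^(rT) = (555.66 − 21.0126)·e^(0.0919·10/12) = 534.6474 × 1.079592 = 577.2011
Value (long) = (F − K)·e^(−rT) = (577.2011 − 555.72) × 0.926276 = 19.8974
Value = kr 19.90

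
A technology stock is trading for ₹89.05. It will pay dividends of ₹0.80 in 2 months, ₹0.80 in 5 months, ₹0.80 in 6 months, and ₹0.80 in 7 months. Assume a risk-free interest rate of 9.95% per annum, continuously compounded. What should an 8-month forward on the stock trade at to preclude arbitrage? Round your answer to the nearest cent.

₹91.88

PV(dividends) I = 0.80·e^(−0.0995·2/12) + 0.80·e^(−0.0995·5/12) + 0.80·e^(−0.0995·6/12) + 0.80·e^(−0.0995·7/12)
I = 0.7868 + 0.7675 + 0.7612 + 0.7549 = 3.0704
F = (S − I)·e^(rT) = (89.05 − 3.0704) · e^(0.0995·8/12)
= 85.9796 · e^0.066333 = 85.9796 × 1.068582 = ₹91.88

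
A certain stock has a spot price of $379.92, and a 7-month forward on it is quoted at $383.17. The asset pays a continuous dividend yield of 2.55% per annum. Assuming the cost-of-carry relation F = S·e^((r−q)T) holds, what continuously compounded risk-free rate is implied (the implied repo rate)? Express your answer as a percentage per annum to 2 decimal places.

4.01%

From F = S·e^((r−q)T): (r − q) = ln(F/S)/T
ln(383.17/379.92) = ln(1.008554) = 0.008518
(r − q) = 0.008518 / (7/12) = 0.014602
r = ln(F/S)/T + q = 0.014602 + 0.0255 = 0.040102
r = 4.01%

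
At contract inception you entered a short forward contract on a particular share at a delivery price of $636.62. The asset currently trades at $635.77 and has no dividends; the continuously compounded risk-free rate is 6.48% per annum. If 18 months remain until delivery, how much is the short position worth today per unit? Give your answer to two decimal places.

Current fair forward for the remaining 18 months: F = S·e^(r·T), r = 0.0648
F = 635.77 · e^(0.0648 × 18/12) = 635.77 × 1.102081 = 700.6700
Value of long forward = (F − K)·e^(−rT) = (700.6700 − 636.62) · e^(−0.0648·18/12)
= 64.0500 × 0.907375 = 58.12
Short position value = −(long value) = -$58.12

-$58.12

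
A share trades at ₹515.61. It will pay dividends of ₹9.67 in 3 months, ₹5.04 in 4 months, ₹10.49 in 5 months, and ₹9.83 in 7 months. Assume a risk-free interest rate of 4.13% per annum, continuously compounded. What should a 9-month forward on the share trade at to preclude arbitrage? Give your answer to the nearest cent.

₹496.30

PV(dividends) I = 9.67·e^(−0.0413·3/12) + 5.04·e^(−0.0413·4/12) + 10.49·e^(−0.0413·5/12) + 9.83·e^(−0.0413·7/12)
I = 9.5707 + 4.9711 + 10.3110 + 9.5960 = 34.4488
F = (S − I)·e^(rT) = (515.61 − 34.4488) · e^(0.0413·9/12)
= 481.1612 · e^0.030975 = 481.1612 × 1.031460 = ₹496.30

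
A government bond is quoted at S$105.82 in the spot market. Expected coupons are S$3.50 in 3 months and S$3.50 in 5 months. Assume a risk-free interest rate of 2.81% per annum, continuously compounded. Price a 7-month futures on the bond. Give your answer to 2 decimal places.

S$100.52

PV(coupons) I = 3.50·e^(−0.0281·3/12) + 3.50·e^(−0.0281·5/12)
I = 3.4755 + 3.4593 = 6.9348
F = (S − I)·e^(rT) = (105.82 − 6.9348) · e^(0.0281·7/12)
= 98.8852 · e^0.016392 = 98.8852 × 1.016527 = S$100.52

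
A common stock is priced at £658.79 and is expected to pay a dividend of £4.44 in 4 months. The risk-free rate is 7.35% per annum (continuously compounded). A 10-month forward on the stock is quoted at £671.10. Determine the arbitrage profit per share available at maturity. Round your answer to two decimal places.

PV(dividends) I = 4.44·e^(−0.0735·4/12) = 4.3325
Fair forward F* = (S − I)·e^(rT) = (658.79 − 4.3325)·e^0.061250 = 654.4575 × 1.063165 = 695.7963
Market £671.10 < fair 695.7963: forward underpriced → reverse cash-and-carry (short the stock, invest proceeds at r, pay the dividends, go long the forward).
Profit at T = |F_mkt − F*| = |671.10 − 695.7963| = £24.70 per share

£24.70 per share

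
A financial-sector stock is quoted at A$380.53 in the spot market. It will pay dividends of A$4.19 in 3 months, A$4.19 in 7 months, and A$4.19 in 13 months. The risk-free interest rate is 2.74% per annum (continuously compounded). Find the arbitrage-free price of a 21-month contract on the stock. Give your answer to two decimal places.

PV(dividends) I = 4.19·e^(−0.0274·3/12) + 4.19·e^(−0.0274·7/12) + 4.19·e^(−0.0274·13/12)
I = 4.1614 + 4.1236 + 4.0675 = 12.3525
F = (S − I)·e^(rT) = (380.53 − 12.3525) · e^(0.0274·21/12)
= 368.1775 · e^0.047950 = 368.1775 × 1.049118 = A$386.26

A$386.26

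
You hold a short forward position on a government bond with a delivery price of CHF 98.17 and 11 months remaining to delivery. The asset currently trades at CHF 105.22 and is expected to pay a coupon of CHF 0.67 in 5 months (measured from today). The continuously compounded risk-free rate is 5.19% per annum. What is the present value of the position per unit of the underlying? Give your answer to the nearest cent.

-CHF 10.96

PV(remaining coupons) I = 0.67·e^(−0.0519·5/12) = 0.6557
Current forward F = (S − I)·e^(rT) = (105.22 − 0.6557)·e^(0.0519·11/12) = 104.5643 × 1.048725 = 109.6592
Value (long) = (F − K)·e^(−rT) = (109.6592 − 98.17) × 0.953539 = 10.9554
Short position value = −(long value) = -CHF 10.96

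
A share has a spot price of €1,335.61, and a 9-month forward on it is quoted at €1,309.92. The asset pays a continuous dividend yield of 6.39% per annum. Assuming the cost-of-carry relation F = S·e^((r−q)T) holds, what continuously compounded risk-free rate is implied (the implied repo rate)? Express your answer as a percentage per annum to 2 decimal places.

3.80%

From F = S·e^((r−q)T): (r − q) = ln(F/S)/T
ln(1309.92/1335.61) = ln(0.980765) = -0.019422
(r − q) = -0.019422 / (9/12) = -0.025896
r = ln(F/S)/T + q = -0.025896 + 0.0639 = 0.038004
r = 3.80%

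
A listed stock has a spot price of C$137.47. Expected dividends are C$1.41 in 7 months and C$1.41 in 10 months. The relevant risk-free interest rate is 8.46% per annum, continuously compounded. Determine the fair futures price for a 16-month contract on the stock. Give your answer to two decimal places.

PV(dividends) I = 1.41·e^(−0.0846·7/12) + 1.41·e^(−0.0846·10/12)
I = 1.3421 + 1.3140 = 2.6561
F = (S − I)·e^(rT) = (137.47 − 2.6561) · e^(0.0846·16/12)
= 134.8139 · e^0.112800 = 134.8139 × 1.119408 = C$150.91

C$150.91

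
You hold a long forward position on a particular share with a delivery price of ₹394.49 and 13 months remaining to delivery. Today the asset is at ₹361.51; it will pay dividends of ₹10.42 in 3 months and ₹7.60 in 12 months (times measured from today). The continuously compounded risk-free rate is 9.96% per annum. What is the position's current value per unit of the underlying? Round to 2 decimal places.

-₹9.67

PV(remaining dividends) I = 10.42·e^(−0.0996·3/12) + 7.60·e^(−0.0996·12/12) = 17.0433
Current forward F = (S − I)·e^(rT) = (361.51 − 17.0433)·e^(0.0996·13/12) = 344.4667 × 1.113936 = 383.7139
Value (long) = (F − K)·e^(−rT) = (383.7139 − 394.49) × 0.897717 = -9.6739
Value = -₹9.67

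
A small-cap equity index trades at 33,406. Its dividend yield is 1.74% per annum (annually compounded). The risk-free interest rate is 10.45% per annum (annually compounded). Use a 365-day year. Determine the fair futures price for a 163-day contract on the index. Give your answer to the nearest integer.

34,654

F = S · (1+r)^T / (1+q)^T
= 33406 × 1.045386 / 1.007733 = 33406 × 1.037364
F = 34,654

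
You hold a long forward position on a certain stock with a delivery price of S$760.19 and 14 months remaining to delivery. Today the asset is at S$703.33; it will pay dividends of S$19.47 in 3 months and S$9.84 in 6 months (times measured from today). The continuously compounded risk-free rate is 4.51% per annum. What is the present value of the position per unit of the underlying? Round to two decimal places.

PV(remaining dividends) I = 19.47·e^(−0.0451·3/12) + 9.84·e^(−0.0451·6/12) = 28.8723
Current forward F = (S − I)·e^(rT) = (703.33 − 28.8723)·e^(0.0451·14/12) = 674.4577 × 1.054026 = 710.8960
Value (long) = (F − K)·e^(−rT) = (710.8960 − 760.19) × 0.948744 = -46.7674
Value = -S$46.77

-S$46.77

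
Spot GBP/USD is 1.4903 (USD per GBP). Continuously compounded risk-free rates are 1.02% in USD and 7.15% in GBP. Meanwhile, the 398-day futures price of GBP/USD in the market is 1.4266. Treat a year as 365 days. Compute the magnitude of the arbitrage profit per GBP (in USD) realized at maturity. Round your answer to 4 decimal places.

0.0327 per GBP (in USD)

Fair futures: F* = S·e^(carry·T), with carry = (r_USD − r_GBP) = 0.0102 − 0.0715 = -0.0613
F* = 1.4903 · e^(-0.0613 × 398/365) = 1.4903 · e^-0.066842 = 1.4903 × 0.935343 = 1.3939
Market 1.4266 > fair 1.3939: forward overpriced → cash-and-carry (buy spot, short the forward).
At maturity, profit = |F_mkt − F*| = |1.4266 − 1.3939| = 0.0327 per GBP (in USD)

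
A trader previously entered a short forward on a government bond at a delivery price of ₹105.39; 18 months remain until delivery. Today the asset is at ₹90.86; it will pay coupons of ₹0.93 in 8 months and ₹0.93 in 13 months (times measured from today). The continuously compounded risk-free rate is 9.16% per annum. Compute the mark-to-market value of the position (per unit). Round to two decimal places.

₹2.72

PV(remaining coupons) I = 0.93·e^(−0.0916·8/12) + 0.93·e^(−0.0916·13/12) = 1.7171
Current forward F = (S − I)·e^(rT) = (90.86 − 1.7171)·e^(0.0916·18/12) = 89.1429 × 1.147287 = 102.2725
Value (long) = (F − K)·e^(−rT) = (102.2725 − 105.39) × 0.871622 = -2.7173
Short position value = −(long value) = ₹2.72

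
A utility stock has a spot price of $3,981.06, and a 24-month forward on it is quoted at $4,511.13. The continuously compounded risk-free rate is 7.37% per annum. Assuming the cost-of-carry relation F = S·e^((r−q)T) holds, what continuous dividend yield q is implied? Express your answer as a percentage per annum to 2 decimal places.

1.12%

From F = S·e^((r−q)T): (r − q) = ln(F/S)/T
ln(4511.13/3981.06) = ln(1.133148) = 0.125000
(r − q) = 0.125000 / (24/12) = 0.062500
q = r − ln(F/S)/T = 0.0737 − 0.062500 = 0.011200
q = 1.12%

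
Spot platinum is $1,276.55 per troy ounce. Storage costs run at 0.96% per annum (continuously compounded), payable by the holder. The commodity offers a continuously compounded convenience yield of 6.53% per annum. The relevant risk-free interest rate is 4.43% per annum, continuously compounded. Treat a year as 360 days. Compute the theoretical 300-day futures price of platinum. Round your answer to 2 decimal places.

Net carry = r + u − y = 0.0443 + 0.0096 − 0.0653 = -0.0114
F = S·e^((r+u−y)T) = 1276.55 · e^(-0.0114 × 300/360) = 1276.55 · e^-0.00950000
= 1276.55 × 0.99054498 = $1,264.48 per troy ounce

$1,264.48 per troy ounce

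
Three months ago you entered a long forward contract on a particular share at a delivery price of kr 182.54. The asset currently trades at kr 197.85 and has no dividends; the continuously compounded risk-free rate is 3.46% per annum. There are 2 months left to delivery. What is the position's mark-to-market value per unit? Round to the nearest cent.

kr 16.36

Current fair forward for the remaining 2 months: F = S·e^(r·T), r = 0.0346
F = 197.85 · e^(0.0346 × 2/12) = 197.85 × 1.005783 = 198.9942
Value of long forward = (F − K)·e^(−rT) = (198.9942 − 182.54) · e^(−0.0346·2/12)
= 16.4542 × 0.994250 = 16.36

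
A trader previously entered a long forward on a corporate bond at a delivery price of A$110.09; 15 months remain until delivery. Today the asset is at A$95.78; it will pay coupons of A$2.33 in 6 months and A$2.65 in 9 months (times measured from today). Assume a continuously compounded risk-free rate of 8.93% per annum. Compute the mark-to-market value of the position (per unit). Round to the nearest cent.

-A$7.39

PV(remaining coupons) I = 2.33·e^(−0.0893·6/12) + 2.65·e^(−0.0893·9/12) = 4.7066
Current forward F = (S − I)·e^(rT) = (95.78 − 4.7066)·e^(0.0893·15/12) = 91.0734 × 1.118093 = 101.8285
Value (long) = (F − K)·e^(−rT) = (101.8285 − 110.09) × 0.894380 = -7.3889
Value = -A$7.39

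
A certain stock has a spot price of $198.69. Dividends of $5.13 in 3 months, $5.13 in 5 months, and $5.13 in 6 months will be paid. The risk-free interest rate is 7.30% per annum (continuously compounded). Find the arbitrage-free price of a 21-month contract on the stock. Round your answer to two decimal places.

$208.77

PV(dividends) I = 5.13·e^(−0.0730·3/12) + 5.13·e^(−0.0730·5/12) + 5.13·e^(−0.0730·6/12)
I = 5.0372 + 4.9763 + 4.9461 = 14.9596
F = (S − I)·e^(rT) = (198.69 − 14.9596) · e^(0.0730·21/12)
= 183.7304 · e^0.127750 = 183.7304 × 1.136269 = $208.77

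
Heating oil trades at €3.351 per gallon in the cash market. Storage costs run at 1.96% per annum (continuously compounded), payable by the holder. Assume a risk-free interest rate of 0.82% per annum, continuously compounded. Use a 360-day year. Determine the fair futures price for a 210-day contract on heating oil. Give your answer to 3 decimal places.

Net carry = r + u − y = 0.0082 + 0.0196 − 0.0000 = 0.0278
F = S·e^((r+u−y)T) = 3.351 · e^(0.0278 × 210/360) = 3.351 · e^0.016217
= 3.351 × 1.016349 = €3.406 per gallon

€3.406 per gallon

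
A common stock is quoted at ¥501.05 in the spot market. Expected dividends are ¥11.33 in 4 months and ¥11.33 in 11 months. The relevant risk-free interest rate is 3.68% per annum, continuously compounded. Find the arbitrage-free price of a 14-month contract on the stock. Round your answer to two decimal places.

¥499.91

PV(dividends) I = 11.33·e^(−0.0368·4/12) + 11.33·e^(−0.0368·11/12)
I = 11.1919 + 10.9542 = 22.1461
F = (S − I)·e^(rT) = (501.05 − 22.1461) · e^(0.0368·14/12)
= 478.9039 · e^0.042933 = 478.9039 × 1.043868 = ¥499.91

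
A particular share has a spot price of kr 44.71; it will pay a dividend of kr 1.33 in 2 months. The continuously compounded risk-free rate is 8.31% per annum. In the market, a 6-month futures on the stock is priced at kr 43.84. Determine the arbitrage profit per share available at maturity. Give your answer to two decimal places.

kr 1.40 per share

PV(dividends) I = 1.33·e^(−0.0831·2/12) = 1.3117
Fair futures F* = (S − I)·e^(rT) = (44.71 − 1.3117)·e^0.041550 = 43.3983 × 1.042425 = 45.2395
Market kr 43.84 < fair 45.2395: forward underpriced → reverse cash-and-carry (short the stock, invest proceeds at r, pay the dividends, go long the forward).
Profit at T = |F_mkt − F*| = |43.84 − 45.2395| = kr 1.40 per share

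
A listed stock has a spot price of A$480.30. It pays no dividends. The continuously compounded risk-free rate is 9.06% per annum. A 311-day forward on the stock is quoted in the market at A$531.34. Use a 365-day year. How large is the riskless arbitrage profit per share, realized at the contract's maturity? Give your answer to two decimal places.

Fair forward: F* = S·e^(carry·T), with carry = r = 0.0906
F* = 480.30 · e^(0.0906 × 311/365) = 480.30 · e^0.077196 = 480.30 × 1.080254 = A$518.8460
Market A$531.34 > fair A$518.8460: forward overpriced → cash-and-carry (buy spot, short the forward).
At maturity, profit = |F_mkt − F*| = |531.34 − 518.8460| = A$12.49 per share

A$12.49 per share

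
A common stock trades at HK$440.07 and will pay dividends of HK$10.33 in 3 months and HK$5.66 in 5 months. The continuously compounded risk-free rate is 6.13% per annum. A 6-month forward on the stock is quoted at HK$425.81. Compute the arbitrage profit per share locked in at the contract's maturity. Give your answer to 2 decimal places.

HK$11.78 per share

PV(dividends) I = 10.33·e^(−0.0613·3/12) + 5.66·e^(−0.0613·5/12) = 15.6902
Fair forward F* = (S − I)·e^(rT) = (440.07 − 15.6902)·e^0.030650 = 424.3798 × 1.031125 = 437.5886
Market HK$425.81 < fair 437.5886: forward underpriced → reverse cash-and-carry (short the stock, invest proceeds at r, pay the dividends, go long the forward).
Profit at T = |F_mkt − F*| = |425.81 − 437.5886| = HK$11.78 per share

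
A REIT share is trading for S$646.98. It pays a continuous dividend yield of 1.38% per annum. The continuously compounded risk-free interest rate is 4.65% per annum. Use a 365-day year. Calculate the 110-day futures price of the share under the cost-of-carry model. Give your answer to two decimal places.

S$653.39

F = S·e^((r − q)T) = 646.98 · e^((0.0465 − 0.0138) × 110/365)
= 646.98 · e^0.009855 = 646.98 × 1.009904
F = S$653.39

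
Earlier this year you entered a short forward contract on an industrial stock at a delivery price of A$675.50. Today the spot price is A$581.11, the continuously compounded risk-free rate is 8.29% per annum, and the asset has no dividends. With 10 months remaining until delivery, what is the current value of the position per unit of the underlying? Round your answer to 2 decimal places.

A$49.30

Current fair forward for the remaining 10 months: F = S·e^(r·T), r = 0.0829
F = 581.11 · e^(0.0829 × 10/12) = 581.11 × 1.071525 = 622.6739
Value of long forward = (F − K)·e^(−rT) = (622.6739 − 675.50) · e^(−0.0829·10/12)
= -52.8261 × 0.933249 = -49.30
Short position value = −(long value) = A$49.30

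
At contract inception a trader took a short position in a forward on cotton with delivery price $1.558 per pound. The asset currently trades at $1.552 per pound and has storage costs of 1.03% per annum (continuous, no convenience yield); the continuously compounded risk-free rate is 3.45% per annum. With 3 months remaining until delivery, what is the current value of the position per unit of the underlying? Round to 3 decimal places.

Current fair forward for the remaining 3 months: F = S·e^((r + u)·T), (r + u) = 0.0345 + 0.0103 = 0.0448
F = 1.552 · e^(0.0448 × 3/12) = 1.552 × 1.011263 = 1.5695
Value of long forward = (F − K)·e^(−rT) = (1.5695 − 1.558) · e^(−0.0345·3/12)
= 0.0115 × 0.991412 = 0.011
Short position value = −(long value) = -$0.011

-$0.011 per pound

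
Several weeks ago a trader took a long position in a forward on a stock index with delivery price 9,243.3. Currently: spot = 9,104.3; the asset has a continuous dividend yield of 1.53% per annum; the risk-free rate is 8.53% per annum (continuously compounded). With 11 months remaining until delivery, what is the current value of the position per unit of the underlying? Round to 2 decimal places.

429.42

Current fair forward for the remaining 11 months: F = S·e^((r − q)·T), (r − q) = 0.0853 − 0.0153 = 0.0700
F = 9104.3 · e^(0.0700 × 11/12) = 9104.3 × 1.06627010 = 9707.6429
Value of long forward = (F − K)·e^(−rT) = (9707.6429 − 9243.3) · e^(−0.0853·11/12)
= 464.3429 × 0.92478716 = 429.42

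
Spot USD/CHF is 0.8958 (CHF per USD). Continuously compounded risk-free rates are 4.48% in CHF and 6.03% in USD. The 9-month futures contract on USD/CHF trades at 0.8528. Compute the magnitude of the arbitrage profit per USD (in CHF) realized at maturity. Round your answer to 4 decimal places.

Fair futures: F* = S·e^(carry·T), with carry = (r_CHF − r_USD) = 0.0448 − 0.0603 = -0.0155
F* = 0.8958 · e^(-0.0155 × 9/12) = 0.8958 · e^-0.011625 = 0.8958 × 0.988442 = 0.8854
Market 0.8528 < fair 0.8854: forward underpriced → reverse cash-and-carry (short spot, go long the forward).
At maturity, profit = |F_mkt − F*| = |0.8528 − 0.8854| = 0.0326 per USD (in CHF)

0.0326 per USD (in CHF)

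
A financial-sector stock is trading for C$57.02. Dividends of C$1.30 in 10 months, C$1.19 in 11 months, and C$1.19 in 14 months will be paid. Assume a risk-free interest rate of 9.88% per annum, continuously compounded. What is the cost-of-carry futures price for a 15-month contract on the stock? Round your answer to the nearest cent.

PV(dividends) I = 1.30·e^(−0.0988·10/12) + 1.19·e^(−0.0988·11/12) + 1.19·e^(−0.0988·14/12)
I = 1.1973 + 1.0870 + 1.0604 = 3.3447
F = (S − I)·e^(rT) = (57.02 − 3.3447) · e^(0.0988·15/12)
= 53.6753 · e^0.123500 = 53.6753 × 1.131450 = C$60.73

C$60.73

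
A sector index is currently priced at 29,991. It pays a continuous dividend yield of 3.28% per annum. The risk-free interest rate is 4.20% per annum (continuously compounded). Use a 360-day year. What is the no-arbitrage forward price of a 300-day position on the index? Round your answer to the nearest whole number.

30,222

F = S·e^((r − q)T) = 29991 · e^((0.0420 − 0.0328) × 300/360)
= 29991 · e^0.007667 = 29991 × 1.007696
F = 30,222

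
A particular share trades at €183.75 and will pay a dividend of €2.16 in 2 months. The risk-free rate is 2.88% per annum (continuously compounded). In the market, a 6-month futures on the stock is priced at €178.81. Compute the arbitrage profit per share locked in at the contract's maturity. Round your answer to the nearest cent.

PV(dividends) I = 2.16·e^(−0.0288·2/12) = 2.1497
Fair futures F* = (S − I)·e^(rT) = (183.75 − 2.1497)·e^0.014400 = 181.6003 × 1.014504 = 184.2342
Market €178.81 < fair 184.2342: forward underpriced → reverse cash-and-carry (short the stock, invest proceeds at r, pay the dividends, go long the forward).
Profit at T = |F_mkt − F*| = |178.81 − 184.2342| = €5.42 per share

€5.42 per share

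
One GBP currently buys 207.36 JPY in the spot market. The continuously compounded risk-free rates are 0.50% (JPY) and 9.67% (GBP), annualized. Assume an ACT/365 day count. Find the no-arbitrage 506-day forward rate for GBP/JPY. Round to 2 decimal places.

182.61

F = S·e^((r_JPY − r_GBP)T) = 207.36 · e^((0.0050 − 0.0967) × 506/365)
= 207.36 · e^-0.127124 = 207.36 × 0.880624
F = 182.61 JPY per GBP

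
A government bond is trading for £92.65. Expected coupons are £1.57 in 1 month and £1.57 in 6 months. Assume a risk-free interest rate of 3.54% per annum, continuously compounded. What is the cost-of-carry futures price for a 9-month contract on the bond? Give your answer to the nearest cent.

PV(coupons) I = 1.57·e^(−0.0354·1/12) + 1.57·e^(−0.0354·6/12)
I = 1.5654 + 1.5425 = 3.1079
F = (S − I)·e^(rT) = (92.65 − 3.1079) · e^(0.0354·9/12)
= 89.5421 · e^0.026550 = 89.5421 × 1.026906 = £91.95

£91.95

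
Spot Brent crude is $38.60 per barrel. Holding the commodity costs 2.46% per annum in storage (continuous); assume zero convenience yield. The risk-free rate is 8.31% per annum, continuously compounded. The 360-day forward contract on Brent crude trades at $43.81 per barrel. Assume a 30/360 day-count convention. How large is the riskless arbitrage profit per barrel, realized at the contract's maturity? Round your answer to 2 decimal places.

$0.82 per barrel

Fair forward: F* = S·e^(carry·T), with carry = (r + u) = 0.0831 + 0.0246 = 0.1077
F* = 38.60 · e^(0.1077 × 360/360) = 38.60 · e^0.107700 = 38.60 × 1.113714 = $42.9894
Market $43.81 > fair $42.9894: forward overpriced → cash-and-carry (buy spot, short the forward).
At maturity, profit = |F_mkt − F*| = |43.81 − 42.9894| = $0.82 per barrel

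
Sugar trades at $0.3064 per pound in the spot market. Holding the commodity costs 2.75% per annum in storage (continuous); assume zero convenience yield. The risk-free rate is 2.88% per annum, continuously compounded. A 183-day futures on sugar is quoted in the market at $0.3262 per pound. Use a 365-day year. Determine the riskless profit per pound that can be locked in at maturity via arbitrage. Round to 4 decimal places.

$0.0110 per pound

Fair futures: F* = S·e^(carry·T), with carry = (r + u) = 0.0288 + 0.0275 = 0.0563
F* = 0.3064 · e^(0.0563 × 183/365) = 0.3064 · e^0.028227 = 0.3064 × 1.028629 = $0.3152
Market $0.3262 > fair $0.3152: forward overpriced → cash-and-carry (buy spot, short the forward).
At maturity, profit = |F_mkt − F*| = |0.3262 − 0.3152| = $0.0110 per pound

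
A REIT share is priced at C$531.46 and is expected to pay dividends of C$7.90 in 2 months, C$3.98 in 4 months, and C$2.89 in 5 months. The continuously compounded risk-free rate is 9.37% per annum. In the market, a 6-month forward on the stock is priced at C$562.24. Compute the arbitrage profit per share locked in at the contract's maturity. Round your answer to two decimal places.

PV(dividends) I = 7.90·e^(−0.0937·2/12) + 3.98·e^(−0.0937·4/12) + 2.89·e^(−0.0937·5/12) = 14.4145
Fair forward F* = (S − I)·e^(rT) = (531.46 − 14.4145)·e^0.046850 = 517.0455 × 1.047965 = 541.8456
Market C$562.24 > fair 541.8456: forward overpriced → cash-and-carry (borrow at r, buy the stock and collect the dividends, short the forward).
Profit at T = |F_mkt − F*| = |562.24 − 541.8456| = C$20.39 per share

C$20.39 per share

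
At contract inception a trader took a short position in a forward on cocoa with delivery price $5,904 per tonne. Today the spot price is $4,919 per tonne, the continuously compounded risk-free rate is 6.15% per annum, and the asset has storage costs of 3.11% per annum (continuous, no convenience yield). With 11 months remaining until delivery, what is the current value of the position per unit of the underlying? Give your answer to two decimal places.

Current fair forward for the remaining 11 months: F = S·e^((r + u)·T), (r + u) = 0.0615 + 0.0311 = 0.0926
F = 4919 · e^(0.0926 × 11/12) = 4919 × 1.08859006 = 5354.7745
Value of long forward = (F − K)·e^(−rT) = (5354.7745 − 5904) · e^(−0.0615·11/12)
= -549.2255 × 0.94518463 = -519.12
Short position value = −(long value) = $519.12

$519.12 per tonne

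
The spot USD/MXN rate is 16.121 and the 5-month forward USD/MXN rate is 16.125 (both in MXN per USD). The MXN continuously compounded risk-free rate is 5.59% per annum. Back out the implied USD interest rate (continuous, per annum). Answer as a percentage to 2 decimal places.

F = S·e^((r_MXN − r_USD)T) ⇒ r_USD = r_MXN − ln(F/S)/T
ln(16.125/16.121) = 0.000248; /(5/12) = 0.000595
r_USD = 0.0559 − 0.000595 = 0.055305
r_USD = 5.53%

5.53%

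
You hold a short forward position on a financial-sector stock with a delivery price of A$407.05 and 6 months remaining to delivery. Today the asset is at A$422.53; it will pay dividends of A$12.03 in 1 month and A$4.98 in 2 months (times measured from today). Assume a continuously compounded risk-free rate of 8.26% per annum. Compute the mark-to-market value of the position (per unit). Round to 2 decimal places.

PV(remaining dividends) I = 12.03·e^(−0.0826·1/12) + 4.98·e^(−0.0826·2/12) = 16.8594
Current forward F = (S − I)·e^(rT) = (422.53 − 16.8594)·e^(0.0826·6/12) = 405.6706 × 1.042165 = 422.7757
Value (long) = (F − K)·e^(−rT) = (422.7757 − 407.05) × 0.959541 = 15.0895
Short position value = −(long value) = -A$15.09

-A$15.09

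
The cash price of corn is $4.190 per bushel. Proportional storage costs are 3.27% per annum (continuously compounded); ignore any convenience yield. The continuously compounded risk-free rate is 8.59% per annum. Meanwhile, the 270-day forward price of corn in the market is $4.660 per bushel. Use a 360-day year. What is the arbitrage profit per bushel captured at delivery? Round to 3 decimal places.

Fair forward: F* = S·e^(carry·T), with carry = (r + u) = 0.0859 + 0.0327 = 0.1186
F* = 4.190 · e^(0.1186 × 270/360) = 4.190 · e^0.088950 = 4.190 × 1.093026 = $4.5798
Market $4.660 > fair $4.5798: forward overpriced → cash-and-carry (buy spot, short the forward).
At maturity, profit = |F_mkt − F*| = |4.660 − 4.5798| = $0.080 per bushel

$0.080 per bushel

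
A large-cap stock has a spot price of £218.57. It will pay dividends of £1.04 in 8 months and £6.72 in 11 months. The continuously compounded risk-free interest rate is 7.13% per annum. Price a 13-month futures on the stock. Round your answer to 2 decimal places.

PV(dividends) I = 1.04·e^(−0.0713·8/12) + 6.72·e^(−0.0713·11/12)
I = 0.9917 + 6.2948 = 7.2865
F = (S − I)·e^(rT) = (218.57 − 7.2865) · e^(0.0713·13/12)
= 211.2835 · e^0.077242 = 211.2835 × 1.080303 = £228.25

£228.25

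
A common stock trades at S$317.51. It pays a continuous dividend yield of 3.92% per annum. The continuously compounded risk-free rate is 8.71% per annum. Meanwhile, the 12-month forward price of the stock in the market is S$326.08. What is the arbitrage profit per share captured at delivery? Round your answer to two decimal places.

Fair forward: F* = S·e^(carry·T), with carry = (r − q) = 0.0871 − 0.0392 = 0.0479
F* = 317.51 · e^(0.0479 × 12/12) = 317.51 · e^0.047900 = 317.51 × 1.049066 = S$333.0889
Market S$326.08 < fair S$333.0889: forward underpriced → reverse cash-and-carry (short spot, go long the forward).
At maturity, profit = |F_mkt − F*| = |326.08 − 333.0889| = S$7.01 per share

S$7.01 per share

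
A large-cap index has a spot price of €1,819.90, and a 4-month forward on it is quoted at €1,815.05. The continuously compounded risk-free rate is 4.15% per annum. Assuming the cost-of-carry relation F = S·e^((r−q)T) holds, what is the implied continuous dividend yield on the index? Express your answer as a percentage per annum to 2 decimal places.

4.95%

From F = S·e^((r−q)T): (r − q) = ln(F/S)/T
ln(1815.05/1819.90) = ln(0.997335) = -0.002669
(r − q) = -0.002669 / (4/12) = -0.008007
q = r − ln(F/S)/T = 0.0415 + 0.008007 = 0.049507
q = 4.95%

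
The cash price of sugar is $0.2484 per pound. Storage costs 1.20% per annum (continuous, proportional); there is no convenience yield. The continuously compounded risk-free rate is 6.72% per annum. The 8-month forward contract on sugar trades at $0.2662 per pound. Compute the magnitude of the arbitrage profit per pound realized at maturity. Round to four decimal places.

Fair forward: F* = S·e^(carry·T), with carry = (r + u) = 0.0672 + 0.0120 = 0.0792
F* = 0.2484 · e^(0.0792 × 8/12) = 0.2484 · e^0.052800 = 0.2484 × 1.054219 = $0.2619
Market $0.2662 > fair $0.2619: forward overpriced → cash-and-carry (buy spot, short the forward).
At maturity, profit = |F_mkt − F*| = |0.2662 − 0.2619| = $0.0043 per pound

$0.0043 per pound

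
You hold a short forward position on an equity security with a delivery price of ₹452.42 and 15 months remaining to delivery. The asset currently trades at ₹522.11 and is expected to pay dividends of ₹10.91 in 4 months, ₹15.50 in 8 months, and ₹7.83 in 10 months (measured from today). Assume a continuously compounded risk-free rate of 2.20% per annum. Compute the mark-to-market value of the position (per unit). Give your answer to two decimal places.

-₹48.17

PV(remaining dividends) I = 10.91·e^(−0.0220·4/12) + 15.50·e^(−0.0220·8/12) + 7.83·e^(−0.0220·10/12) = 33.7924
Current forward F = (S − I)·e^(rT) = (522.11 − 33.7924)·e^(0.0220·15/12) = 488.3176 × 1.027882 = 501.9329
Value (long) = (F − K)·e^(−rT) = (501.9329 − 452.42) × 0.972875 = 48.1699
Short position value = −(long value) = -₹48.17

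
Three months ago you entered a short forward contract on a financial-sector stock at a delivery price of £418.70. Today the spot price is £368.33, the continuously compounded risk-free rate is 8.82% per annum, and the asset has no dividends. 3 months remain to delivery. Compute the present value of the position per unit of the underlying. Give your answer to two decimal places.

£41.24

Current fair forward for the remaining 3 months: F = S·e^(r·T), r = 0.0882
F = 368.33 · e^(0.0882 × 3/12) = 368.33 × 1.022295 = 376.5419
Value of long forward = (F − K)·e^(−rT) = (376.5419 − 418.70) · e^(−0.0882·3/12)
= -42.1581 × 0.978191 = -41.24
Short position value = −(long value) = £41.24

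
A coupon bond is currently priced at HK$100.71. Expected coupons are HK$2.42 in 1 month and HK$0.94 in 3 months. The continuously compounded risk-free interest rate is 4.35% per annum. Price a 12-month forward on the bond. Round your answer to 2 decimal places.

HK$101.70

PV(coupons) I = 2.42·e^(−0.0435·1/12) + 0.94·e^(−0.0435·3/12)
I = 2.4112 + 0.9298 = 3.3410
F = (S − I)·e^(rT) = (100.71 − 3.3410) · e^(0.0435·12/12)
= 97.3690 · e^0.043500 = 97.3690 × 1.044460 = HK$101.70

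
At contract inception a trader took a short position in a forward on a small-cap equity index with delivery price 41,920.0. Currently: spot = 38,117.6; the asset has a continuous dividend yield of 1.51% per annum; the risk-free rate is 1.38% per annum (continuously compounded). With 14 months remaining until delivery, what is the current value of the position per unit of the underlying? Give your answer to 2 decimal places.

3798.52

Current fair forward for the remaining 14 months: F = S·e^((r − q)·T), (r − q) = 0.0138 − 0.0151 = -0.0013
F = 38117.6 · e^(-0.0013 × 14/12) = 38117.6 × 0.99848448 = 38059.8320
Value of long forward = (F − K)·e^(−rT) = (38059.8320 − 41920.0) · e^(−0.0138·14/12)
= -3860.1680 × 0.98402891 = -3798.52
Short position value = −(long value) = 3798.52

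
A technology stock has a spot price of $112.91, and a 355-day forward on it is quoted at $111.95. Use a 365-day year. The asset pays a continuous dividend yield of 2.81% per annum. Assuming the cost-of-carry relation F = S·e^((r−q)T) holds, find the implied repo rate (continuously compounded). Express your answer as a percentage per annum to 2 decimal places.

1.93%

From F = S·e^((r−q)T): (r − q) = ln(F/S)/T
ln(111.95/112.91) = ln(0.991498) = -0.008538
(r − q) = -0.008538 / (355/365) = -0.008779
r = ln(F/S)/T + q = -0.008779 + 0.0281 = 0.019321
r = 1.93%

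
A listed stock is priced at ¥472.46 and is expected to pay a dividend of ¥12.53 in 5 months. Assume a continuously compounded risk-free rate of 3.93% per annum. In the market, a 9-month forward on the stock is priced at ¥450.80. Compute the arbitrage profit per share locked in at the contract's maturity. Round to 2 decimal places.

PV(dividends) I = 12.53·e^(−0.0393·5/12) = 12.3265
Fair forward F* = (S − I)·e^(rT) = (472.46 − 12.3265)·e^0.029475 = 460.1335 × 1.029914 = 473.8979
Market ¥450.80 < fair 473.8979: forward underpriced → reverse cash-and-carry (short the stock, invest proceeds at r, pay the dividends, go long the forward).
Profit at T = |F_mkt − F*| = |450.80 − 473.8979| = ¥23.10 per share

¥23.10 per share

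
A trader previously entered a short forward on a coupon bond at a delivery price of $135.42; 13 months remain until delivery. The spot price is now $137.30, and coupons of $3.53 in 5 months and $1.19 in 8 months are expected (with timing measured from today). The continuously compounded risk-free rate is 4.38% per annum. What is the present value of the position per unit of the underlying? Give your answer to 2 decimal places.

PV(remaining coupons) I = 3.53·e^(−0.0438·5/12) + 1.19·e^(−0.0438·8/12) = 4.6219
Current forward F = (S − I)·e^(rT) = (137.30 − 4.6219)·e^(0.0438·13/12) = 132.6781 × 1.048594 = 139.1255
Value (long) = (F − K)·e^(−rT) = (139.1255 − 135.42) × 0.953658 = 3.5338
Short position value = −(long value) = -$3.53

-$3.53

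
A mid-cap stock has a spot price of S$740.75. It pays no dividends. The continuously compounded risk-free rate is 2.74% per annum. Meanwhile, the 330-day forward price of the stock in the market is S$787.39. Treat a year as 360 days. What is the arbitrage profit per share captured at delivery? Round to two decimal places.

S$27.80 per share

Fair forward: F* = S·e^(carry·T), with carry = r = 0.0274
F* = 740.75 · e^(0.0274 × 330/360) = 740.75 · e^0.025117 = 740.75 × 1.025435 = S$759.5910
Market S$787.39 > fair S$759.5910: forward overpriced → cash-and-carry (buy spot, short the forward).
At maturity, profit = |F_mkt − F*| = |787.39 − 759.5910| = S$27.80 per share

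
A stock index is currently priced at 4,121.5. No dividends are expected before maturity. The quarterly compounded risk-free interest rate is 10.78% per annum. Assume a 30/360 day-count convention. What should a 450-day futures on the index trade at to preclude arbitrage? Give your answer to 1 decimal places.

F = S · (1+r/4)^(4T)
= 4121.5 × 1.142211
F = 4,707.6

4,707.6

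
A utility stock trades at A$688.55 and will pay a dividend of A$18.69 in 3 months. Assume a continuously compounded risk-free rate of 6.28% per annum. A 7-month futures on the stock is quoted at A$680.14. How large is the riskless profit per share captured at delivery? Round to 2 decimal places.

PV(dividends) I = 18.69·e^(−0.0628·3/12) = 18.3989
Fair futures F* = (S − I)·e^(rT) = (688.55 − 18.3989)·e^0.036633 = 670.1511 × 1.037312 = 695.1558
Market A$680.14 < fair 695.1558: forward underpriced → reverse cash-and-carry (short the stock, invest proceeds at r, pay the dividends, go long the forward).
Profit at T = |F_mkt − F*| = |680.14 − 695.1558| = A$15.02 per share

A$15.02 per share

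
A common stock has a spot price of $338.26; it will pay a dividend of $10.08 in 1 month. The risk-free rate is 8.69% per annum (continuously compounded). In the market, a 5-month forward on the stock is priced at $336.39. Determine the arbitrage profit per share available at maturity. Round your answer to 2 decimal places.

$3.97 per share

PV(dividends) I = 10.08·e^(−0.0869·1/12) = 10.0073
Fair forward F* = (S − I)·e^(rT) = (338.26 − 10.0073)·e^0.036208 = 328.2527 × 1.036871 = 340.3557
Market $336.39 < fair 340.3557: forward underpriced → reverse cash-and-carry (short the stock, invest proceeds at r, pay the dividends, go long the forward).
Profit at T = |F_mkt − F*| = |336.39 − 340.3557| = $3.97 per share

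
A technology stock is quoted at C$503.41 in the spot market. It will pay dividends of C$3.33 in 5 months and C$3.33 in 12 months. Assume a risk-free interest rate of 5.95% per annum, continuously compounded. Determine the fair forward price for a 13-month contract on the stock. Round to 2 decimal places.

C$530.12

PV(dividends) I = 3.33·e^(−0.0595·5/12) + 3.33·e^(−0.0595·12/12)
I = 3.2485 + 3.1376 = 6.3861
F = (S − I)·e^(rT) = (503.41 − 6.3861) · e^(0.0595·13/12)
= 497.0239 · e^0.064458 = 497.0239 × 1.066581 = C$530.12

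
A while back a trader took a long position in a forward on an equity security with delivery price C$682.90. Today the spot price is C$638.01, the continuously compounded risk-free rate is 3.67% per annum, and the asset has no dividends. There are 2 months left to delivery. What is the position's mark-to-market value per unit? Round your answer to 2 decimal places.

-C$40.73

Current fair forward for the remaining 2 months: F = S·e^(r·T), r = 0.0367
F = 638.01 · e^(0.0367 × 2/12) = 638.01 × 1.006135 = 641.9242
Value of long forward = (F − K)·e^(−rT) = (641.9242 − 682.90) · e^(−0.0367·2/12)
= -40.9758 × 0.993902 = -40.73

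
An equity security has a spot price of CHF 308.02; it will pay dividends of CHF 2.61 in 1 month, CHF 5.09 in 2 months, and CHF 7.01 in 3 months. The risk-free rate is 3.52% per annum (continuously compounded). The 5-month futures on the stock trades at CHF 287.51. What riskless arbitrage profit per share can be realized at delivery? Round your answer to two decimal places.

CHF 10.23 per share

PV(dividends) I = 2.61·e^(−0.0352·1/12) + 5.09·e^(−0.0352·2/12) + 7.01·e^(−0.0352·3/12) = 14.6112
Fair futures F* = (S − I)·e^(rT) = (308.02 − 14.6112)·e^0.014667 = 293.4088 × 1.014775 = 297.7439
Market CHF 287.51 < fair 297.7439: forward underpriced → reverse cash-and-carry (short the stock, invest proceeds at r, pay the dividends, go long the forward).
Profit at T = |F_mkt − F*| = |287.51 − 297.7439| = CHF 10.23 per share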